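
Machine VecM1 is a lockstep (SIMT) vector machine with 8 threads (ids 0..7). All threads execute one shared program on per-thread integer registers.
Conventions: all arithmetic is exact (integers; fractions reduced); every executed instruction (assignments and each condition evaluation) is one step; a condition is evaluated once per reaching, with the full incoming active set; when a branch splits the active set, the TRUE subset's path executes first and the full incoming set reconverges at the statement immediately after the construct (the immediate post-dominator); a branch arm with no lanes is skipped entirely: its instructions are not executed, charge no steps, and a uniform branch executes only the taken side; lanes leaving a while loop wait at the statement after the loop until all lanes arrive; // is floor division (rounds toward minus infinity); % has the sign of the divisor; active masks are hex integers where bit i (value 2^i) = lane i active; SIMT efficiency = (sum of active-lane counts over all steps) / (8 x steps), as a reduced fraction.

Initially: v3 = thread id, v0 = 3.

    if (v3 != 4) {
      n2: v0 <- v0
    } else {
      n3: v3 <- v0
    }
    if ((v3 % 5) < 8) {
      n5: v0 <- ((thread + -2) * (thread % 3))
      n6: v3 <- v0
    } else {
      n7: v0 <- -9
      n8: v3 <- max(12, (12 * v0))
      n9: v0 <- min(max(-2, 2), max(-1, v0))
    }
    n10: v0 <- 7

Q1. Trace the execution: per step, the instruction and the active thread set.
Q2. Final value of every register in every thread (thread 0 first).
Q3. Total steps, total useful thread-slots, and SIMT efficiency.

step 0: eval (v3 != 4)               0xff
step 1: v0 <- v0                     0xef
step 2: v3 <- v0                     0x10
step 3: eval ((v3 % 5) < 8)          0xff
step 4: v0 <- ((thread + -2) * (thread % 3)) 0xff
step 5: v3 <- v0                     0xff
step 6: v0 <- 7                      0xff

Answer: 7 steps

v3: 0,-1,0,0,2,6,0,5
v0: 7,7,7,7,7,7,7,7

steps = 7; useful = 48; efficiency = 48/56 = 6/7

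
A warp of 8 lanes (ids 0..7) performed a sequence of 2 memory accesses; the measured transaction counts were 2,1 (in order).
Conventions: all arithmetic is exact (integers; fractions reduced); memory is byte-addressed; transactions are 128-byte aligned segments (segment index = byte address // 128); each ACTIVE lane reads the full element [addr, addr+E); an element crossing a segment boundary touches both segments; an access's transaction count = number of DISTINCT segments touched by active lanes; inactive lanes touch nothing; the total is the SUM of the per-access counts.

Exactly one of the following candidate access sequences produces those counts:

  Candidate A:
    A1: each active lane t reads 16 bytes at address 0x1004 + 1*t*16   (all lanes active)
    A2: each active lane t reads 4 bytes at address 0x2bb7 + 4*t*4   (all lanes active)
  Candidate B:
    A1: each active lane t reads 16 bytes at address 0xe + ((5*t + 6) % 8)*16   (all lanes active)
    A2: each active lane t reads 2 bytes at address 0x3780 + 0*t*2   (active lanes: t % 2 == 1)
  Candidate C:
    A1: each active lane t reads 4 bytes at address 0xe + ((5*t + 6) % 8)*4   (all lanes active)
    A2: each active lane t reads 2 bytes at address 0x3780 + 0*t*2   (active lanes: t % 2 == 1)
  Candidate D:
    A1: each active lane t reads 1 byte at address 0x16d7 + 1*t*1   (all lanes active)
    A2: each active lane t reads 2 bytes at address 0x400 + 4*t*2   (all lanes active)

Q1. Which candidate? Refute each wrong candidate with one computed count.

A: A2 gives 2 transactions, not 1
C: A1 gives 1 transaction, not 2
D: A1 gives 1 transaction, not 2
B: all counts match (2,1)

Answer: B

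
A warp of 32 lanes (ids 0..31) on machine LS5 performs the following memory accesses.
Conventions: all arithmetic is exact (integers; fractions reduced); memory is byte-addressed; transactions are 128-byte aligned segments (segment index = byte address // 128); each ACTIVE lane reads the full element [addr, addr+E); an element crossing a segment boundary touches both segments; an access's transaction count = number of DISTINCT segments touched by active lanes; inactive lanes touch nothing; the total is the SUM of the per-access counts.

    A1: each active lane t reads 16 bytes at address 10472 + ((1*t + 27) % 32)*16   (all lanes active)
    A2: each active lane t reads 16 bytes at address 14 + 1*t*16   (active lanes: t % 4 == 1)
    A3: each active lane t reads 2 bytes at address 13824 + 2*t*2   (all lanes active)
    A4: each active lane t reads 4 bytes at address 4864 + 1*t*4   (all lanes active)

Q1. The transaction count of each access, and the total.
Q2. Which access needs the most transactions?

A1: 5 transactions
A2: 4 transactions
A3: 1 transaction
A4: 1 transaction

Answer: 5,4,1,1; total 11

Answer: A1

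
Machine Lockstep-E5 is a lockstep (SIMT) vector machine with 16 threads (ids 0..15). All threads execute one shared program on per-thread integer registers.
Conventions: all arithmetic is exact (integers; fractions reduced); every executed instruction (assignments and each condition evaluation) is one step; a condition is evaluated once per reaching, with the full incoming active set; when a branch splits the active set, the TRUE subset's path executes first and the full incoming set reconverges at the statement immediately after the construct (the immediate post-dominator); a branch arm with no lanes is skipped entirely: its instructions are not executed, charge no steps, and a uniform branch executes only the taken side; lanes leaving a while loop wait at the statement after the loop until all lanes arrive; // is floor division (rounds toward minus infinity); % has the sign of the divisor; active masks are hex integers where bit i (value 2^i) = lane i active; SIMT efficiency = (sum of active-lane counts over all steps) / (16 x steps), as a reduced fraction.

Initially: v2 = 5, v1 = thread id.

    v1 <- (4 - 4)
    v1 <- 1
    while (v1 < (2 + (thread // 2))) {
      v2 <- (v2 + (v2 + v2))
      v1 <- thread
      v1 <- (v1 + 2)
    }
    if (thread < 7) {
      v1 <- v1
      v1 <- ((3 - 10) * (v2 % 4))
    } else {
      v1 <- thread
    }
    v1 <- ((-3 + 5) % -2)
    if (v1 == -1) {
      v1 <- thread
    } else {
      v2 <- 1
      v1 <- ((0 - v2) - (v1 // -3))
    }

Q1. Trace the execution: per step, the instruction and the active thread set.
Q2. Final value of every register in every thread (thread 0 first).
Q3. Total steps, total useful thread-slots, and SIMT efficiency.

step 0: v1 <- (4 - 4)                0xffff
step 1: v1 <- 1                      0xffff
step 2: eval (v1 < (2 + (thread // 2))) 0xffff
step 3: v2 <- (v2 + (v2 + v2))       0xffff
step 4: v1 <- thread                 0xffff
step 5: v1 <- (v1 + 2)               0xffff
step 6: eval (v1 < (2 + (thread // 2))) 0xffff
step 7: eval (thread < 7)            0xffff
step 8: v1 <- v1                     0x007f
step 9: v1 <- ((3 - 10) * (v2 % 4))  0x007f
step 10: v1 <- thread                 0xff80
step 11: v1 <- ((-3 + 5) % -2)        0xffff
step 12: eval (v1 == -1)              0xffff
step 13: v2 <- 1                      0xffff
step 14: v1 <- ((0 - v2) - (v1 // -3)) 0xffff

Answer: 15 steps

v2: 1,1,1,1,1,1,1,1,1,1,1,1,1,1,1,1
v1: -1,-1,-1,-1,-1,-1,-1,-1,-1,-1,-1,-1,-1,-1,-1,-1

steps = 15; useful = 215; efficiency = 215/240 = 43/48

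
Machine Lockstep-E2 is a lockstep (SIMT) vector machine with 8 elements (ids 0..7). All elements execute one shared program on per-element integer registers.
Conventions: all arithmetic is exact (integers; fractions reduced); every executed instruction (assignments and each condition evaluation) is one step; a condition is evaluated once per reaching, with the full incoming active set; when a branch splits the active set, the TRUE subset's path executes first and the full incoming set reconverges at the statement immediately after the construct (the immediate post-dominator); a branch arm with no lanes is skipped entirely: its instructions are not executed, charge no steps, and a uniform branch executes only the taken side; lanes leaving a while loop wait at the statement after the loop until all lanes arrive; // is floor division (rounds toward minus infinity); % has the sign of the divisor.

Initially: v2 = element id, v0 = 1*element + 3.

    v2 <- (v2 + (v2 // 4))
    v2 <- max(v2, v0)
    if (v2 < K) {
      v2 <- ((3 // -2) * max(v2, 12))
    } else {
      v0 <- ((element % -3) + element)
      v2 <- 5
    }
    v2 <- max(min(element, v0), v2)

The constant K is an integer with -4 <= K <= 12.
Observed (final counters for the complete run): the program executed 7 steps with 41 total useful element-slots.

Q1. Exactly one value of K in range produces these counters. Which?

Answer: K = 10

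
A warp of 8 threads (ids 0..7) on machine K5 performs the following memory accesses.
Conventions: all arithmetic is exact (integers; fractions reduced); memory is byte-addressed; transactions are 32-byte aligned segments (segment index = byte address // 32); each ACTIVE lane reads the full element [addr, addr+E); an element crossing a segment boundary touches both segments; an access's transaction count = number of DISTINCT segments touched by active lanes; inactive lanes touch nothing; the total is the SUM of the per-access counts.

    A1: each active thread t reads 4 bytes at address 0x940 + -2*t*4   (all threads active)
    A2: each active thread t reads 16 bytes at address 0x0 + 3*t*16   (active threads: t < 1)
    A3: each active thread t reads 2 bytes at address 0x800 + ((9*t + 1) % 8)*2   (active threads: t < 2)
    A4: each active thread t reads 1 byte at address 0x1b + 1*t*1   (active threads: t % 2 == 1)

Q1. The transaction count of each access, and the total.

A1: 3 transactions
A2: 1 transaction
A3: 1 transaction
A4: 2 transactions

Answer: 3,1,1,2; total 7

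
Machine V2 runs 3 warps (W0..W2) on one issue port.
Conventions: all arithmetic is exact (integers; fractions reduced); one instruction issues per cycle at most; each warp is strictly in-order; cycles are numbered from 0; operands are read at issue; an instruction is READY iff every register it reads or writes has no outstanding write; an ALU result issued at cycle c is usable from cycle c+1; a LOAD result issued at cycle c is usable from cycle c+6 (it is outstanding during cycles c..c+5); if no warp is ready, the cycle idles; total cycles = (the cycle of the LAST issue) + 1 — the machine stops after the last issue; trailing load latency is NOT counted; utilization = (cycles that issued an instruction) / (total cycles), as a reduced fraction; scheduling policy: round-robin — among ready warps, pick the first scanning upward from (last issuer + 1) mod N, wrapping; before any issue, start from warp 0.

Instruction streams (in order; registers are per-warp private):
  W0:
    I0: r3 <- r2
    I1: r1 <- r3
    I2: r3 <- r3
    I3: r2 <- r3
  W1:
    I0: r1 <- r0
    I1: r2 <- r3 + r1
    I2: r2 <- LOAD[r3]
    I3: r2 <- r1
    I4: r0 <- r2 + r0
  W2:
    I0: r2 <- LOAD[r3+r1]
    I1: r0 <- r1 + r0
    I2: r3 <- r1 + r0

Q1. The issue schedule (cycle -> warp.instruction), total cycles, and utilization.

cycle 0: W0.I0
cycle 1: W1.I0
cycle 2: W2.I0
cycle 3: W0.I1
cycle 4: W1.I1
cycle 5: W2.I1
cycle 6: W0.I2
cycle 7: W1.I2
cycle 8: W2.I2
cycle 9: W0.I3
cycle 10: idle
cycle 11: idle
cycle 12: idle
cycle 13: W1.I3
cycle 14: W1.I4

Answer: 15 cycles, utilization 4/5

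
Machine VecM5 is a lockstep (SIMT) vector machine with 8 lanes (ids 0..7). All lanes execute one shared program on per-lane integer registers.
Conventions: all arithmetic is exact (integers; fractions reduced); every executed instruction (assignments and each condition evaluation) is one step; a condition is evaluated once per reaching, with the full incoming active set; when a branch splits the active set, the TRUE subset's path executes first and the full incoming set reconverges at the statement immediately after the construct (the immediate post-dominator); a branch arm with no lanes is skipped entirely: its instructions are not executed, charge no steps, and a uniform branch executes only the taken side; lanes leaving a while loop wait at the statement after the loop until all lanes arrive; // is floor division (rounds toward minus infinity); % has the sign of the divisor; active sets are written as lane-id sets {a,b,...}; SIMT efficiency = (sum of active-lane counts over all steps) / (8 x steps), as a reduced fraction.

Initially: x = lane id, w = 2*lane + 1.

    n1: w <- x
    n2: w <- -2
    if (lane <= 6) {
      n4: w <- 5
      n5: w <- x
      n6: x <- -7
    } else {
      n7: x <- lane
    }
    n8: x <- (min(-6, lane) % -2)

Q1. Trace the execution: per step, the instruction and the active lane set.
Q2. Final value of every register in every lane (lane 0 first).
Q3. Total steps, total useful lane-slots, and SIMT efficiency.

step 0: w <- x                       {0,1,2,3,4,5,6,7}
step 1: w <- -2                      {0,1,2,3,4,5,6,7}
step 2: eval (lane <= 6)             {0,1,2,3,4,5,6,7}
step 3: w <- 5                       {0,1,2,3,4,5,6}
step 4: w <- x                       {0,1,2,3,4,5,6}
step 5: x <- -7                      {0,1,2,3,4,5,6}
step 6: x <- lane                    {7}
step 7: x <- (min(-6, lane) % -2)    {0,1,2,3,4,5,6,7}

Answer: 8 steps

x: 0,0,0,0,0,0,0,0
w: 0,1,2,3,4,5,6,-2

steps = 8; useful = 54; efficiency = 54/64 = 27/32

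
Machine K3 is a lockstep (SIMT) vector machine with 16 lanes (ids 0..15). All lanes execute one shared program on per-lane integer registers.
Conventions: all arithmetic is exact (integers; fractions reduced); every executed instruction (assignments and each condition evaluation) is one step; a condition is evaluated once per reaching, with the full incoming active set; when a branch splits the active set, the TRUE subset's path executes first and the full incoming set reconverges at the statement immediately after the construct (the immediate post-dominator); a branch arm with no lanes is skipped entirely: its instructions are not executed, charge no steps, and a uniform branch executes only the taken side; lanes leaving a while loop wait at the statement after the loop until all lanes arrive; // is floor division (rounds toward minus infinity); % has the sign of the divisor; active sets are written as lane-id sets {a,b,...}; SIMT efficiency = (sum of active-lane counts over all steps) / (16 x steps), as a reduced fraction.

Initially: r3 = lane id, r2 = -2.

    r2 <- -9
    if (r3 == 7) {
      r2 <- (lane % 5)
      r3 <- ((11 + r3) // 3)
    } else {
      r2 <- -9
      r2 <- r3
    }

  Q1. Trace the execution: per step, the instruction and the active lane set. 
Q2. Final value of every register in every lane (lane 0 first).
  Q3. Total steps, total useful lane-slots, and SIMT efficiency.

step 0: r2 <- -9                     {0,1,2,3,4,5,6,7,8,9,10,11,12,13,14,15}
step 1: eval (r3 == 7)               {0,1,2,3,4,5,6,7,8,9,10,11,12,13,14,15}
step 2: r2 <- (lane % 5)             {7}
step 3: r3 <- ((11 + r3) // 3)       {7}
step 4: r2 <- -9                     {0,1,2,3,4,5,6,8,9,10,11,12,13,14,15}
step 5: r2 <- r3                     {0,1,2,3,4,5,6,8,9,10,11,12,13,14,15}

Answer: 6 steps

r3: 0,1,2,3,4,5,6,6,8,9,10,11,12,13,14,15
r2: 0,1,2,3,4,5,6,2,8,9,10,11,12,13,14,15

steps = 6; useful = 64; efficiency = 64/96 = 2/3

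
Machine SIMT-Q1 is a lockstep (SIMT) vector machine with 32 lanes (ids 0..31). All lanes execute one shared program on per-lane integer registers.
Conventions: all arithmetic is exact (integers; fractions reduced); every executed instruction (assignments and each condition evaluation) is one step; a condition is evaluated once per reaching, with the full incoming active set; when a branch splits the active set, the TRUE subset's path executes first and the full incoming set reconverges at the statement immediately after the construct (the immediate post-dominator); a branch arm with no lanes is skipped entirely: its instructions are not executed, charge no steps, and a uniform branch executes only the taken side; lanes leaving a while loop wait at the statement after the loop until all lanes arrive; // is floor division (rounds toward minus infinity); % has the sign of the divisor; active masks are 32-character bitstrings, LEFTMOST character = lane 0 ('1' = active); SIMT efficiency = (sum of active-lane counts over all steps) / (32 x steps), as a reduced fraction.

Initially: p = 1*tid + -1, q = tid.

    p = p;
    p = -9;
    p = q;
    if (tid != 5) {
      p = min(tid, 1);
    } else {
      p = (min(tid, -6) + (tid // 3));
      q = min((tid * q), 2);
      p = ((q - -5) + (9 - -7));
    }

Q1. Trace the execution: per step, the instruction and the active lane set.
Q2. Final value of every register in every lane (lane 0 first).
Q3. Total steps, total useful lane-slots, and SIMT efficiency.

step 0: p <- p                       11111111111111111111111111111111
step 1: p <- -9                      11111111111111111111111111111111
step 2: p <- q                       11111111111111111111111111111111
step 3: eval (tid != 5)              11111111111111111111111111111111
step 4: p <- min(tid, 1)             11111011111111111111111111111111
step 5: p <- (min(tid, -6) + (tid // 3)) 00000100000000000000000000000000
step 6: q <- min((tid * q), 2)       00000100000000000000000000000000
step 7: p <- ((q - -5) + (9 - -7))   00000100000000000000000000000000

Answer: 8 steps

p: 0,1,1,1,1,23,1,1,1,1,1,1,1,1,1,1,1,1,1,1,1,1,1,1,1,1,1,1,1,1,1,1
q: 0,1,2,3,4,2,6,7,8,9,10,11,12,13,14,15,16,17,18,19,20,21,22,23,24,25,26,27,28,29,30,31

steps = 8; useful = 162; efficiency = 162/256 = 81/128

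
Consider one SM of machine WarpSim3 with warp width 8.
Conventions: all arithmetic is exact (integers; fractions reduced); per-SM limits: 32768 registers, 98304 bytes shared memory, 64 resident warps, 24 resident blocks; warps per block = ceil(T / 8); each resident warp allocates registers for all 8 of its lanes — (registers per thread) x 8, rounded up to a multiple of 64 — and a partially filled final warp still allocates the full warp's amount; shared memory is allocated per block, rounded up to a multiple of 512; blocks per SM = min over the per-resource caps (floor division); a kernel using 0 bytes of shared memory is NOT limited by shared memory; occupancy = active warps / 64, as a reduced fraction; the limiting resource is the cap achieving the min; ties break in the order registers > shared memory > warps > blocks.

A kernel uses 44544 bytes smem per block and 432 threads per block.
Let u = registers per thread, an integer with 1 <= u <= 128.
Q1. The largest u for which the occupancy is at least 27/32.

Answer: u = 72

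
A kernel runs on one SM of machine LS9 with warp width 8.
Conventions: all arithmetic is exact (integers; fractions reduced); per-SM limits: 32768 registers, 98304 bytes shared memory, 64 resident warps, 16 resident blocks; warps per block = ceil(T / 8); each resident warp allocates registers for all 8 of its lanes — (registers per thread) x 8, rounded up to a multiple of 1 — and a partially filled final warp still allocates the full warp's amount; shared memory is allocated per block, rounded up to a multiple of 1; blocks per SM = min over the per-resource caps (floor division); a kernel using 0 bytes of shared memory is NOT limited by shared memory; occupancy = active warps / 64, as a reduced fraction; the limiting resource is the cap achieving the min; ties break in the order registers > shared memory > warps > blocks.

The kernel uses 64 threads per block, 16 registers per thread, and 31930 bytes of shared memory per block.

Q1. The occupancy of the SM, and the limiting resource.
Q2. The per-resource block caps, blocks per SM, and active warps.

Answer: occupancy 3/8, limited by shared memory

registers: 32 blocks
shared memory: 3 blocks
warps: 8 blocks
blocks: 16 blocks

Answer: 3 blocks, 24 active warps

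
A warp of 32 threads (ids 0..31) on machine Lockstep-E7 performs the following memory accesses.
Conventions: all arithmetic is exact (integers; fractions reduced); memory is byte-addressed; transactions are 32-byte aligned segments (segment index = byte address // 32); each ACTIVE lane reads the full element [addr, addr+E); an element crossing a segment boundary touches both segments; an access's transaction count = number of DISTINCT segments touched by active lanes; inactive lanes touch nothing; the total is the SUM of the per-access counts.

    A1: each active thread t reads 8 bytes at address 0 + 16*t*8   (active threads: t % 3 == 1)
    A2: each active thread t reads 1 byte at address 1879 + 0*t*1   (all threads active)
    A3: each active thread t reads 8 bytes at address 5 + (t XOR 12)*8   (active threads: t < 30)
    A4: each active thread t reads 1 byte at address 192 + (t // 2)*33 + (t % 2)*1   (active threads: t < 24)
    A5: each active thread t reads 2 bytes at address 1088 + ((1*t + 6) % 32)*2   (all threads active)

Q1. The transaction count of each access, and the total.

A1: 11 transactions
A2: 1 transaction
A3: 9 transactions
A4: 12 transactions
A5: 2 transactions

Answer: 11,1,9,12,2; total 35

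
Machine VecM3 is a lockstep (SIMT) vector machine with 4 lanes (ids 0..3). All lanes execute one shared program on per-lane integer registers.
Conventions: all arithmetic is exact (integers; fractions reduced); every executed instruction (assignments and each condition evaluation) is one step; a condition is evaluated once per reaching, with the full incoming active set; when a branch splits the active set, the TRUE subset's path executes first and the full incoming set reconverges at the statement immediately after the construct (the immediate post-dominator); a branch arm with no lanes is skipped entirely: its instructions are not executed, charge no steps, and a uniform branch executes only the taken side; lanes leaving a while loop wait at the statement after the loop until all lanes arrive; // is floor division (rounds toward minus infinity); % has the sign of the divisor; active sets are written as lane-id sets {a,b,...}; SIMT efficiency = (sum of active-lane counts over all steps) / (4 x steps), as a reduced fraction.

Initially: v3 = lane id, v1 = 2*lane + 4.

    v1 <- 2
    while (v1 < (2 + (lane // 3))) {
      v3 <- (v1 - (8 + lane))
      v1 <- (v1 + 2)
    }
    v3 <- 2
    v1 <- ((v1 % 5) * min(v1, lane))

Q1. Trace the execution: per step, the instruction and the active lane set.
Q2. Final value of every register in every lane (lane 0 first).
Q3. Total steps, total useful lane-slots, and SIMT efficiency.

step 0: v1 <- 2                      {0,1,2,3}
step 1: eval (v1 < (2 + (lane // 3))) {0,1,2,3}
step 2: v3 <- (v1 - (8 + lane))      {3}
step 3: v1 <- (v1 + 2)               {3}
step 4: eval (v1 < (2 + (lane // 3))) {3}
step 5: v3 <- 2                      {0,1,2,3}
step 6: v1 <- ((v1 % 5) * min(v1, lane)) {0,1,2,3}

Answer: 7 steps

v3: 2,2,2,2
v1: 0,2,4,12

steps = 7; useful = 19; efficiency = 19/28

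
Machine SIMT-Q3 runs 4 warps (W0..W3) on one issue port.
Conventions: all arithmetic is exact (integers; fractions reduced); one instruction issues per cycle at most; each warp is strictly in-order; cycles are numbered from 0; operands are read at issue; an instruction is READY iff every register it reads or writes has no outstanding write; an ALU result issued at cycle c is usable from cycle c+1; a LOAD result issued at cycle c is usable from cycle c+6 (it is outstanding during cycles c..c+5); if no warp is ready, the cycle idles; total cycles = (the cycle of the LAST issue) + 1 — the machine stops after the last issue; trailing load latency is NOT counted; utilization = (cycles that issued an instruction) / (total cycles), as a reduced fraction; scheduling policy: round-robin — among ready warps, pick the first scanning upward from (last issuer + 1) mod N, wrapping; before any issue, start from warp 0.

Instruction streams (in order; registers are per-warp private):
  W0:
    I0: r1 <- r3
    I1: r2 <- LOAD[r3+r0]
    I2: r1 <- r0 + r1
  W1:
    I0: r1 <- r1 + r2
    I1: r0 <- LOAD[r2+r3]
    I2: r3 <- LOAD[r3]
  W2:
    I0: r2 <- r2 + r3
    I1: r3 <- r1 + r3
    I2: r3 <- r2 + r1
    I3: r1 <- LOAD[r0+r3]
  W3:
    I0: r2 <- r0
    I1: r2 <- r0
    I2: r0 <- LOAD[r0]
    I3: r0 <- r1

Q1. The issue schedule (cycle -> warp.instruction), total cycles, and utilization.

cycle 0: W0.I0
cycle 1: W1.I0
cycle 2: W2.I0
cycle 3: W3.I0
cycle 4: W0.I1
cycle 5: W1.I1
cycle 6: W2.I1
cycle 7: W3.I1
cycle 8: W0.I2
cycle 9: W1.I2
cycle 10: W2.I2
cycle 11: W3.I2
cycle 12: W2.I3
cycle 13: idle
cycle 14: idle
cycle 15: idle
cycle 16: idle
cycle 17: W3.I3

Answer: 18 cycles, utilization 7/9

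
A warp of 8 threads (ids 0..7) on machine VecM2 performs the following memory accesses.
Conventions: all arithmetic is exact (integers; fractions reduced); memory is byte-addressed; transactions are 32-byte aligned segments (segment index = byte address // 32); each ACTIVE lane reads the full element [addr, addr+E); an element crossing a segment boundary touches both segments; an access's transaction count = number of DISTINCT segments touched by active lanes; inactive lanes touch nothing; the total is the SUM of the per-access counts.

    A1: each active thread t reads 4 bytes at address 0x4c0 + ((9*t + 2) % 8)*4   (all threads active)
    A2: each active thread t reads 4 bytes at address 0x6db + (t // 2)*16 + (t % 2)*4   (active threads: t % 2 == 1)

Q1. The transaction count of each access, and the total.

A1: 1 transaction
A2: 3 transactions

Answer: 1,3; total 4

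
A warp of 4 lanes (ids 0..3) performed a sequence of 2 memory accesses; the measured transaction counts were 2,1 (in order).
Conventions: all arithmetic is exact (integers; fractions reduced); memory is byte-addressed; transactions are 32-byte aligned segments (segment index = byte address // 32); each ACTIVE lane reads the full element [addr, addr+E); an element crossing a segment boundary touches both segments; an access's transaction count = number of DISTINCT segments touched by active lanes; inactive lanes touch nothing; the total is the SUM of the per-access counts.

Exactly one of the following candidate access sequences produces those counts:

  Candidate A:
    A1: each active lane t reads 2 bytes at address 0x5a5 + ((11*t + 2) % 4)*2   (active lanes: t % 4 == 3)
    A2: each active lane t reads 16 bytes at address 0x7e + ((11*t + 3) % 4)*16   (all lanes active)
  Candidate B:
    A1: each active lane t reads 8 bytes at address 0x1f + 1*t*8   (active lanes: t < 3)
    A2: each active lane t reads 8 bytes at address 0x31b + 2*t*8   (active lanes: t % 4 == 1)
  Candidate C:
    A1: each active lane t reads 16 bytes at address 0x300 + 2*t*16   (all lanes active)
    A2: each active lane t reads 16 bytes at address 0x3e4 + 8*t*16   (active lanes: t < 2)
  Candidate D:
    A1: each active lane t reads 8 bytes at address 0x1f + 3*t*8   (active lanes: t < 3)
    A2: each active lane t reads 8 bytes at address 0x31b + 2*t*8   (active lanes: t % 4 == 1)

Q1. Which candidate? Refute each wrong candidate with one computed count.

A: A1 gives 1 transaction, not 2
C: A1 gives 4 transactions, not 2
D: A1 gives 3 transactions, not 2
B: all counts match (2,1)

Answer: B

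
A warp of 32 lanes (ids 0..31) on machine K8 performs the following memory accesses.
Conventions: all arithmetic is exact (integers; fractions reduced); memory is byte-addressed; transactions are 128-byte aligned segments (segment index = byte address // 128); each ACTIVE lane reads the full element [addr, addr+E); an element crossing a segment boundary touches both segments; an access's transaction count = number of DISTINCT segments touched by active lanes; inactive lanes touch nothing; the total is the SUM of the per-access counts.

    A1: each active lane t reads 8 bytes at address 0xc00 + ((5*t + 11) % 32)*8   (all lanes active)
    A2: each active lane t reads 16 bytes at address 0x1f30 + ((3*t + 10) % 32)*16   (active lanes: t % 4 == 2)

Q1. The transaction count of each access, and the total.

A1: 2 transactions
A2: 4 transactions

Answer: 2,4; total 6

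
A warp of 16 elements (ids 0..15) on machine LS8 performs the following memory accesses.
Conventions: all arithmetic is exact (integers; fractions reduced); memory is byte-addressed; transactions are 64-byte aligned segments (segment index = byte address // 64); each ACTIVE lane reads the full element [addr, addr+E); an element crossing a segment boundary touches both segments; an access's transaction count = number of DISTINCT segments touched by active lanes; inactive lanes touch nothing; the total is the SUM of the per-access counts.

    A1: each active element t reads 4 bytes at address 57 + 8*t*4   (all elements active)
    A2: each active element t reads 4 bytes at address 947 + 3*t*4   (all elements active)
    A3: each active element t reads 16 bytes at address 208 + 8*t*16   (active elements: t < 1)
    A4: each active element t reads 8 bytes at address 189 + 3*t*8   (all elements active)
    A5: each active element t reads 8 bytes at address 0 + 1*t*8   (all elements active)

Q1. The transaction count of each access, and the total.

A1: 9 transactions
A2: 4 transactions
A3: 1 transaction
A4: 7 transactions
A5: 2 transactions

Answer: 9,4,1,7,2; total 23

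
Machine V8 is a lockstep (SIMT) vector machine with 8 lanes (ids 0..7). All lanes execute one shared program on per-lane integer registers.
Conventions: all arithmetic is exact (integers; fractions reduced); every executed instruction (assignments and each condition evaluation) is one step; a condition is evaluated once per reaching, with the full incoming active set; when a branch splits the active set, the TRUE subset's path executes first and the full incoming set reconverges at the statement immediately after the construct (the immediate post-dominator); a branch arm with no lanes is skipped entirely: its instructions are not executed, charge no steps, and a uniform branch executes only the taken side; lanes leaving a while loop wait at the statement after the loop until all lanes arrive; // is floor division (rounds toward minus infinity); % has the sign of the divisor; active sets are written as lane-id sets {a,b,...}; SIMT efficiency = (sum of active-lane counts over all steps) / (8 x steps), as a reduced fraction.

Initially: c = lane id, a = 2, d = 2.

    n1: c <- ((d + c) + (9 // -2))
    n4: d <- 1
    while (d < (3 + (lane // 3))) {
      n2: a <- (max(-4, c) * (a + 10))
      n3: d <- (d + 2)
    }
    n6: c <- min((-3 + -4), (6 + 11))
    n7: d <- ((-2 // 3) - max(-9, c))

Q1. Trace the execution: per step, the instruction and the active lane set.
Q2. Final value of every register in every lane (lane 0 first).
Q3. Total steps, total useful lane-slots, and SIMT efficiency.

step 0: c <- ((d + c) + (9 // -2))   {0,1,2,3,4,5,6,7}
step 1: d <- 1                       {0,1,2,3,4,5,6,7}
step 2: eval (d < (3 + (lane // 3))) {0,1,2,3,4,5,6,7}
step 3: a <- (max(-4, c) * (a + 10)) {0,1,2,3,4,5,6,7}
step 4: d <- (d + 2)                 {0,1,2,3,4,5,6,7}
step 5: eval (d < (3 + (lane // 3))) {0,1,2,3,4,5,6,7}
step 6: a <- (max(-4, c) * (a + 10)) {3,4,5,6,7}
step 7: d <- (d + 2)                 {3,4,5,6,7}
step 8: eval (d < (3 + (lane // 3))) {3,4,5,6,7}
step 9: c <- min((-3 + -4), (6 + 11)) {0,1,2,3,4,5,6,7}
step 10: d <- ((-2 // 3) - max(-9, c)) {0,1,2,3,4,5,6,7}

Answer: 11 steps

c: -7,-7,-7,-7,-7,-7,-7,-7
a: -36,-24,-12,0,22,68,138,232
d: 6,6,6,6,6,6,6,6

steps = 11; useful = 79; efficiency = 79/88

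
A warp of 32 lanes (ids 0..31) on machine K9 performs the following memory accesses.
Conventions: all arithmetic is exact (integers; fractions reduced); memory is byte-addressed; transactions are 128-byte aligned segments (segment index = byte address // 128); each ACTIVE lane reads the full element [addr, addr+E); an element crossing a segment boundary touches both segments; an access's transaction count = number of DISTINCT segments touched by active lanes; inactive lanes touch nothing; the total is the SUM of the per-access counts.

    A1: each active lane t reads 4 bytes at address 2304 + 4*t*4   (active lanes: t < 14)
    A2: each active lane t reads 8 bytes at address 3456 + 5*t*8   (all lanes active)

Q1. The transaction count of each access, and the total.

A1: 2 transactions
A2: 10 transactions

Answer: 2,10; total 12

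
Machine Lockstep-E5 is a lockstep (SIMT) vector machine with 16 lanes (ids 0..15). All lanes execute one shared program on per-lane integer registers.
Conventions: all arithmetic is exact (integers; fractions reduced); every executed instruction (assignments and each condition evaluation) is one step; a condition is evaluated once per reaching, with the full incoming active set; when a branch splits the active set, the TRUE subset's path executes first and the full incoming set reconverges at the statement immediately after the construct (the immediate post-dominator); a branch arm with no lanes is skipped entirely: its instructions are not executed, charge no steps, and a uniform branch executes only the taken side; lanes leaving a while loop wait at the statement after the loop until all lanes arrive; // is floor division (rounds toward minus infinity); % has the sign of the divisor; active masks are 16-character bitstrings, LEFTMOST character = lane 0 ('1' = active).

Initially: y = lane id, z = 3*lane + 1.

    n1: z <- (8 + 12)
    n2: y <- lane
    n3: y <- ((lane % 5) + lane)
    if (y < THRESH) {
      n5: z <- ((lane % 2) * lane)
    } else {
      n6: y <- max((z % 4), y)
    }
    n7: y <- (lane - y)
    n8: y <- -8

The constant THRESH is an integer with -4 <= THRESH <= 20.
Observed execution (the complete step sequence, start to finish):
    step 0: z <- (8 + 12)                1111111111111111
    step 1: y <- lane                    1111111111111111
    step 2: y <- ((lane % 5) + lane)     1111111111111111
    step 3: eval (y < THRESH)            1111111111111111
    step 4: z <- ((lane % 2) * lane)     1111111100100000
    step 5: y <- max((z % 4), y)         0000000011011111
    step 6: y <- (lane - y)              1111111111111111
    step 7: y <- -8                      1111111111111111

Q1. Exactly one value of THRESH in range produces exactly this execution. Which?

Answer: THRESH = 11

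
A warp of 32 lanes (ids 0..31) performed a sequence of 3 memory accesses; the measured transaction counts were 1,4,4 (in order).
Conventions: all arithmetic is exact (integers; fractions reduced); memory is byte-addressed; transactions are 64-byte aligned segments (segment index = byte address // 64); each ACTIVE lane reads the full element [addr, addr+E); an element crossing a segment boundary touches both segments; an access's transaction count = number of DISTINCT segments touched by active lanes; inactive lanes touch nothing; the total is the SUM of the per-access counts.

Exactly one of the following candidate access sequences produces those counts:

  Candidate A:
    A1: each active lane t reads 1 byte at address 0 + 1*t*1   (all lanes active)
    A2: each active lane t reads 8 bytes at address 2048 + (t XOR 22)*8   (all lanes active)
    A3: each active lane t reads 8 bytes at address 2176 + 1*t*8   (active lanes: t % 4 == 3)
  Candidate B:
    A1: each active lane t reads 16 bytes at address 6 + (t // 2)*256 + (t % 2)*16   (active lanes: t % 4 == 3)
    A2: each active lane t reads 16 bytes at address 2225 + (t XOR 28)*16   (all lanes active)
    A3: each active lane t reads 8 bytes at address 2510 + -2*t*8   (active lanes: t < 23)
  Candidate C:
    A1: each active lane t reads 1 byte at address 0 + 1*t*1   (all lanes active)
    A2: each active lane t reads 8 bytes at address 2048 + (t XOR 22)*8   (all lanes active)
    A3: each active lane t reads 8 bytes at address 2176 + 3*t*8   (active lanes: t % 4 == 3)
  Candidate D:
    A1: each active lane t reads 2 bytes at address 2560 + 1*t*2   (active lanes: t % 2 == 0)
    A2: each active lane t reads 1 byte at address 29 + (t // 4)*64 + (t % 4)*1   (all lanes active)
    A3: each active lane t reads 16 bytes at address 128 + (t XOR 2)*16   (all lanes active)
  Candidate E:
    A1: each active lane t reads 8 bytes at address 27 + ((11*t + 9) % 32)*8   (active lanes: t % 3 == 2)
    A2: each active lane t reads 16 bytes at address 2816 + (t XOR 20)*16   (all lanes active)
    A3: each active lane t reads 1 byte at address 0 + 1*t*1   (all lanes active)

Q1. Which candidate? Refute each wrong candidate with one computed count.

B: A1 gives 8 transactions, not 1
C: A3 gives 8 transactions, not 4
D: A2 gives 8 transactions, not 4
E: A1 gives 3 transactions, not 1
A: all counts match (1,4,4)

Answer: A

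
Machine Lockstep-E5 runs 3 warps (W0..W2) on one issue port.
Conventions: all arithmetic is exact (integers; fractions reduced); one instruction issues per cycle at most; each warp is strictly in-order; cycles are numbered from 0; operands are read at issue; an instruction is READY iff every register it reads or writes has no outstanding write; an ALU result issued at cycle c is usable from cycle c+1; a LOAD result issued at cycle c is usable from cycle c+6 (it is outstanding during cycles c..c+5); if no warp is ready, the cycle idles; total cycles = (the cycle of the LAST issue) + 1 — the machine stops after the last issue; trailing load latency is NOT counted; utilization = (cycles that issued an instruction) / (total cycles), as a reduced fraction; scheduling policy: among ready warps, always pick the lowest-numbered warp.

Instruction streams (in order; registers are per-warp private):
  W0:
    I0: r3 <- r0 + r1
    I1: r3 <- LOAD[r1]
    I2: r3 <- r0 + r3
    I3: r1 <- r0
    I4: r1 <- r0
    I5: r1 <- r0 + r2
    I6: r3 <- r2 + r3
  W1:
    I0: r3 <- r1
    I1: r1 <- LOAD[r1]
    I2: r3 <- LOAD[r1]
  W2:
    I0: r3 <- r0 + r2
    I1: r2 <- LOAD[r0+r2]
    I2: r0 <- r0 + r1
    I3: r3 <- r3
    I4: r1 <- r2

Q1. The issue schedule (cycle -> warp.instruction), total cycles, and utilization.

cycle 0: W0.I0
cycle 1: W0.I1
cycle 2: W1.I0
cycle 3: W1.I1
cycle 4: W2.I0
cycle 5: W2.I1
cycle 6: W2.I2
cycle 7: W0.I2
cycle 8: W0.I3
cycle 9: W0.I4
cycle 10: W0.I5
cycle 11: W0.I6
cycle 12: W1.I2
cycle 13: W2.I3
cycle 14: W2.I4

Answer: 15 cycles, utilization 1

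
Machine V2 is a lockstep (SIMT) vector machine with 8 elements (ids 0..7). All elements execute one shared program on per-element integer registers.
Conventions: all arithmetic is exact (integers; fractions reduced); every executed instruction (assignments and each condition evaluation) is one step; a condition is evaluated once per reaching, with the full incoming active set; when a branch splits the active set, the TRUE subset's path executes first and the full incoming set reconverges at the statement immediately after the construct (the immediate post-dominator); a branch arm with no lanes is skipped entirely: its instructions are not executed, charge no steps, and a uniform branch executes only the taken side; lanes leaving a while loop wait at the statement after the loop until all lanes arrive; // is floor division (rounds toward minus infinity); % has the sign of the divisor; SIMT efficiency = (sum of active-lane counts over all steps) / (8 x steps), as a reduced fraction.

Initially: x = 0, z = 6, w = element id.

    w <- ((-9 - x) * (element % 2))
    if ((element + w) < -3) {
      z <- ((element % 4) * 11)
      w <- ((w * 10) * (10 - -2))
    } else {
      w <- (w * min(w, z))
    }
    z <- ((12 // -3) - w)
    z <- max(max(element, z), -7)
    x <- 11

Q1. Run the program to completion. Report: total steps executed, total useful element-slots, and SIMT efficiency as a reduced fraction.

Answer: 8 steps, 51 useful, 51/64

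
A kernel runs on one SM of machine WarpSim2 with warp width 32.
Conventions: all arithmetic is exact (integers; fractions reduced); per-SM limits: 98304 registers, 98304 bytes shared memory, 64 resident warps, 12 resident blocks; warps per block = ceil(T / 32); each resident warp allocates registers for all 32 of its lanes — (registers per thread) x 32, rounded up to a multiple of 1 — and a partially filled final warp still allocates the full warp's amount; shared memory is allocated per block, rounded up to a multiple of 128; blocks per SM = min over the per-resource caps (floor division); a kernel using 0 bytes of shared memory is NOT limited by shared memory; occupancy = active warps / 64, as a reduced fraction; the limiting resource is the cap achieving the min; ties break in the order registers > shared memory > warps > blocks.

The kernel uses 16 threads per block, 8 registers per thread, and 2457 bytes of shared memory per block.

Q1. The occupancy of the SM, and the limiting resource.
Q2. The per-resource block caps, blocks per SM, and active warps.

Answer: occupancy 3/16, limited by blocks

registers: 384 blocks
shared memory: 38 blocks
warps: 64 blocks
blocks: 12 blocks

Answer: 12 blocks, 12 active warps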